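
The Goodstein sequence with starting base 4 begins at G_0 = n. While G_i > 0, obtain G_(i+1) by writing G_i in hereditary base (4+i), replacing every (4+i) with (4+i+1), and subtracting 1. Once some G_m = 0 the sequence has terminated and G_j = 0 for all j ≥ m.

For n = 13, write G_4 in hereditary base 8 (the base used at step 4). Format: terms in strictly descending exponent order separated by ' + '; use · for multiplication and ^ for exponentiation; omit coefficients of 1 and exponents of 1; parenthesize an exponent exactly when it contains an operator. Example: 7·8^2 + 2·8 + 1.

i=0: 13 = 3·4 + 1 (b=4); 4→5: 3·5 + 1 = 16; 16−1 = 15
i=1: 15 = 3·5 (b=5); 5→6: 3·6 = 18; 18−1 = 17
i=2: 17 = 2·6 + 5 (b=6); 6→7: 2·7 + 5 = 19; 19−1 = 18
i=3: 18 = 2·7 + 4 (b=7); 7→8: 2·8 + 4 = 20; 20−1 = 19
i=4: 19 = 2·8 + 3 (b=8); 8→9: 2·9 + 3 = 21; 21−1 = 20

2·8 + 3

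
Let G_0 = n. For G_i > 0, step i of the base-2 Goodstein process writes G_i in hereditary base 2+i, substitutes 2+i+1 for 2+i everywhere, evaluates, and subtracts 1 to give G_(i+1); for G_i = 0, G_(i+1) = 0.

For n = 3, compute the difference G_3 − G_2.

-1

step 0: 3 = 2 + 1; sub 3 for 2: 3 + 1; = 4; G_1 = 4−1 = 3
step 1: 3 = 3; sub 4 for 3: 4; = 4; G_2 = 4−1 = 3
step 2: 3 = 3; sub 5 for 4: 3; = 3; G_3 = 3−1 = 2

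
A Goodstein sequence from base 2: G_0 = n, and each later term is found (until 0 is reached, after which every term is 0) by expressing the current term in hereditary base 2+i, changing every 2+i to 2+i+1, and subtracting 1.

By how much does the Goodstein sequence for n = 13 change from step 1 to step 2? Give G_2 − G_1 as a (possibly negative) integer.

13 —HB2→ 2^(2 + 1) + 2^2 + 1 —bump→ 3^(3 + 1) + 3^3 + 1 = 109 —(−1)→ 108
108 —HB3→ 3^(3 + 1) + 3^3 —bump→ 4^(4 + 1) + 4^4 = 1280 —(−1)→ 1279

1171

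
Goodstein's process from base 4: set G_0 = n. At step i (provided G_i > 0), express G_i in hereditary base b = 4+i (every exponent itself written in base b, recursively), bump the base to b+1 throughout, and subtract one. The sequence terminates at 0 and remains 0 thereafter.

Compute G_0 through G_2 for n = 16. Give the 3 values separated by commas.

G_0 = 16. HB_4(16) = 4^2. Bump = 25. G_1 = 24.
G_1 = 24. HB_5(24) = 4·5 + 4. Bump = 28. G_2 = 27.

16, 24, 27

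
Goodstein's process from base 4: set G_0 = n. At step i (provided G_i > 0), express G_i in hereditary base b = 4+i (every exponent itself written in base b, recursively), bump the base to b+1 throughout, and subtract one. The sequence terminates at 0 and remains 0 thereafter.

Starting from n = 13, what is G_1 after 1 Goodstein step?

base 4: 13 = 3·4 + 1; at 5: 3·5 + 1 = 16; next = 15
base 5: 15 = 3·5; at 6: 3·6 = 18; next = 17

15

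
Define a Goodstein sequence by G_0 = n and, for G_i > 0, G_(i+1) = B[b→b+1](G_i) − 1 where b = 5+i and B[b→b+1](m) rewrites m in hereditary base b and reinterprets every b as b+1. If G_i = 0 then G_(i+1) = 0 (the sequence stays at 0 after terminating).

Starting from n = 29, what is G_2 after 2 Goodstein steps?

51

29 —HB5→ 5^2 + 4 —bump→ 6^2 + 4 = 40 —(−1)→ 39
39 —HB6→ 6^2 + 3 —bump→ 7^2 + 3 = 52 —(−1)→ 51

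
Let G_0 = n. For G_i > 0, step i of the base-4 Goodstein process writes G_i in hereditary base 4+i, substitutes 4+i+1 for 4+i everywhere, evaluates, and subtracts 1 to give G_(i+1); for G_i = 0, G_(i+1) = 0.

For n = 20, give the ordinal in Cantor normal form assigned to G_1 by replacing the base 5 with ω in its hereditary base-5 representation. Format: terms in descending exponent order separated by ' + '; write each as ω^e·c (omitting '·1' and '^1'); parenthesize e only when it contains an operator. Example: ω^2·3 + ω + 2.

(0) 20|_4 = 4^2 + 4 ↦ 5^2 + 5|_5 = 30 ⇒ 29
(1) 29|_5 = 5^2 + 4 ↦ 6^2 + 4|_6 = 40 ⇒ 39

ω^2 + 4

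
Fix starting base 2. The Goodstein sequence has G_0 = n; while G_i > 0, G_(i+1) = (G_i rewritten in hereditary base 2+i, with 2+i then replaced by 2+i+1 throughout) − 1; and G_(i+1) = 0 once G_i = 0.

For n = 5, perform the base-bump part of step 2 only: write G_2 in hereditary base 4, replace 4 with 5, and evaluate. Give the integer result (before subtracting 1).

468

(0) 5|_2 = 2^2 + 1 ↦ 3^3 + 1|_3 = 28 ⇒ 27
(1) 27|_3 = 3^3 ↦ 4^4|_4 = 256 ⇒ 255
(2) 255|_4 = 3·4^3 + 3·4^2 + 3·4 + 3 ↦ 3·5^3 + 3·5^2 + 3·5 + 3|_5 = 468 ⇒ 467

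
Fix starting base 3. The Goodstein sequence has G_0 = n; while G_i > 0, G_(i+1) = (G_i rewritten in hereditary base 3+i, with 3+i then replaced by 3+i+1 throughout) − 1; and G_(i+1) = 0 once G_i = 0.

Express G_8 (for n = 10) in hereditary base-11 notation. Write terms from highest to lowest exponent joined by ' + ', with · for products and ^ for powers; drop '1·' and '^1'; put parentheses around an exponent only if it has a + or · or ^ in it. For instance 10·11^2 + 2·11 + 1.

3·11 + 8

10 —HB3→ 3^2 + 1 —bump→ 4^2 + 1 = 17 —(−1)→ 16
16 —HB4→ 4^2 —bump→ 5^2 = 25 —(−1)→ 24
24 —HB5→ 4·5 + 4 —bump→ 4·6 + 4 = 28 —(−1)→ 27
27 —HB6→ 4·6 + 3 —bump→ 4·7 + 3 = 31 —(−1)→ 30
30 —HB7→ 4·7 + 2 —bump→ 4·8 + 2 = 34 —(−1)→ 33
33 —HB8→ 4·8 + 1 —bump→ 4·9 + 1 = 37 —(−1)→ 36
36 —HB9→ 4·9 —bump→ 4·10 = 40 —(−1)→ 39
39 —HB10→ 3·10 + 9 —bump→ 3·11 + 9 = 42 —(−1)→ 41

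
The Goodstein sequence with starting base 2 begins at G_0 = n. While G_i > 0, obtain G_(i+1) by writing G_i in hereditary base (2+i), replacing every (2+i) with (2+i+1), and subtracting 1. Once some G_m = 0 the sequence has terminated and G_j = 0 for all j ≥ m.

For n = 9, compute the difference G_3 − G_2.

8819

i=0: 9 = 2^(2 + 1) + 1 (b=2); 2→3: 3^(3 + 1) + 1 = 82; 82−1 = 81
i=1: 81 = 3^(3 + 1) (b=3); 3→4: 4^(4 + 1) = 1024; 1024−1 = 1023
i=2: 1023 = 3·4^4 + 3·4^3 + 3·4^2 + 3·4 + 3 (b=4); 4→5: 3·5^5 + 3·5^3 + 3·5^2 + 3·5 + 3 = 9843; 9843−1 = 9842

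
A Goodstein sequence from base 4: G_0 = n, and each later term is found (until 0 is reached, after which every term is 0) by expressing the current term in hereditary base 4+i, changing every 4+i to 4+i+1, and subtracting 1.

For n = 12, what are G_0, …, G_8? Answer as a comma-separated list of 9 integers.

G_0=12  [base 4] 3·4  →[4↦5]→  3·5 = 15  −1 ⇒ G_1=14
G_1=14  [base 5] 2·5 + 4  →[5↦6]→  2·6 + 4 = 16  −1 ⇒ G_2=15
G_2=15  [base 6] 2·6 + 3  →[6↦7]→  2·7 + 3 = 17  −1 ⇒ G_3=16
G_3=16  [base 7] 2·7 + 2  →[7↦8]→  2·8 + 2 = 18  −1 ⇒ G_4=17
G_4=17  [base 8] 2·8 + 1  →[8↦9]→  2·9 + 1 = 19  −1 ⇒ G_5=18
G_5=18  [base 9] 2·9  →[9↦10]→  2·10 = 20  −1 ⇒ G_6=19
G_6=19  [base 10] 10 + 9  →[10↦11]→  11 + 9 = 20  −1 ⇒ G_7=19
G_7=19  [base 11] 11 + 8  →[11↦12]→  12 + 8 = 20  −1 ⇒ G_8=19

12, 14, 15, 16, 17, 18, 19, 19, 19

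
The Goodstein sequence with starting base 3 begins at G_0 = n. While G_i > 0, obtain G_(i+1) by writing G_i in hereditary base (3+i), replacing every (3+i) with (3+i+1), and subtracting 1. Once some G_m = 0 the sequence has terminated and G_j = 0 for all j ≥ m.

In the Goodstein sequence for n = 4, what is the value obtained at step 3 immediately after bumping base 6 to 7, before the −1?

3

i=0: 4 = 3 + 1 (b=3); 3→4: 4 + 1 = 5; 5−1 = 4
i=1: 4 = 4 (b=4); 4→5: 5 = 5; 5−1 = 4
i=2: 4 = 4 (b=5); 5→6: 4 = 4; 4−1 = 3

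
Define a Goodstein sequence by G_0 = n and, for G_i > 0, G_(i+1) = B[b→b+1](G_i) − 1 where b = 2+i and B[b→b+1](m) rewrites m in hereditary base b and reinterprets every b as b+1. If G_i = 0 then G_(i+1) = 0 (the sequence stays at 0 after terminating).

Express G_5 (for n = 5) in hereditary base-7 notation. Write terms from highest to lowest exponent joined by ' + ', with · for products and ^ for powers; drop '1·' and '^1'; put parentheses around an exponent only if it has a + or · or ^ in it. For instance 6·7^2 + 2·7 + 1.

3·7^3 + 3·7^2 + 3·7

i=0: 5 = 2^2 + 1 (b=2); 2→3: 3^3 + 1 = 28; 28−1 = 27
i=1: 27 = 3^3 (b=3); 3→4: 4^4 = 256; 256−1 = 255
i=2: 255 = 3·4^3 + 3·4^2 + 3·4 + 3 (b=4); 4→5: 3·5^3 + 3·5^2 + 3·5 + 3 = 468; 468−1 = 467
i=3: 467 = 3·5^3 + 3·5^2 + 3·5 + 2 (b=5); 5→6: 3·6^3 + 3·6^2 + 3·6 + 2 = 776; 776−1 = 775
i=4: 775 = 3·6^3 + 3·6^2 + 3·6 + 1 (b=6); 6→7: 3·7^3 + 3·7^2 + 3·7 + 1 = 1198; 1198−1 = 1197
i=5: 1197 = 3·7^3 + 3·7^2 + 3·7 (b=7); 7→8: 3·8^3 + 3·8^2 + 3·8 = 1752; 1752−1 = 1751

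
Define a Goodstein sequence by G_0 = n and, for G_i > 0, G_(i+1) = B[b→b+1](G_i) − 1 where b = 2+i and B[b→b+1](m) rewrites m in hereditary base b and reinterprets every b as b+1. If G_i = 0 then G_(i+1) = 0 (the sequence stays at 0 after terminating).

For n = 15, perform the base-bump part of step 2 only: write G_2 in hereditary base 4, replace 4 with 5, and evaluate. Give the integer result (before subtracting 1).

18753

G_0=15  [base 2] 2^(2 + 1) + 2^2 + 2 + 1  →[2↦3]→  3^(3 + 1) + 3^3 + 3 + 1 = 112  −1 ⇒ G_1=111
G_1=111  [base 3] 3^(3 + 1) + 3^3 + 3  →[3↦4]→  4^(4 + 1) + 4^4 + 4 = 1284  −1 ⇒ G_2=1283
G_2=1283  [base 4] 4^(4 + 1) + 4^4 + 3  →[4↦5]→  5^(5 + 1) + 5^5 + 3 = 18753  −1 ⇒ G_3=18752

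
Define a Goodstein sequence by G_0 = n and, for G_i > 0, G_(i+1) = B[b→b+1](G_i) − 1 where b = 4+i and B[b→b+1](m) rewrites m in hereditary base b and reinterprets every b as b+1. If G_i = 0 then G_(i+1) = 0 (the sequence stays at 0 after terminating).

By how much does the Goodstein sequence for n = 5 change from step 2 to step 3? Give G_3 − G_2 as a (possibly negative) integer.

5 —HB4→ 4 + 1 —bump→ 5 + 1 = 6 —(−1)→ 5
5 —HB5→ 5 —bump→ 6 = 6 —(−1)→ 5
5 —HB6→ 5 —bump→ 5 = 5 —(−1)→ 4

-1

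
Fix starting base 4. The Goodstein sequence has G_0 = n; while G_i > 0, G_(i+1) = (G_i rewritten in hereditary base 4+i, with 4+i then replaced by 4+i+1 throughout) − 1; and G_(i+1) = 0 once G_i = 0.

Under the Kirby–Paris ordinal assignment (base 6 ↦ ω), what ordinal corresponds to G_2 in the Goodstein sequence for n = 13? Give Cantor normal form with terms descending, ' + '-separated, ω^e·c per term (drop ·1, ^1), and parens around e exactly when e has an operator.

[0] 13 ≡ 3·4 + 1 (base 4). Lift 5: 16. −1: 15.
[1] 15 ≡ 3·5 (base 5). Lift 6: 18. −1: 17.
[2] 17 ≡ 2·6 + 5 (base 6). Lift 7: 19. −1: 18.

ω·2 + 5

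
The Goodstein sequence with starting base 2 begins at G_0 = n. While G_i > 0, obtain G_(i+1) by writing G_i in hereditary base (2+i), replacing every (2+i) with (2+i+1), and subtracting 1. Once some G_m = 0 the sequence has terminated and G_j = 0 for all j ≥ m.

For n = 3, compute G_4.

1

G_0 = 3. HB_2(3) = 2 + 1. Bump = 4. G_1 = 3.
G_1 = 3. HB_3(3) = 3. Bump = 4. G_2 = 3.
G_2 = 3. HB_4(3) = 3. Bump = 3. G_3 = 2.
G_3 = 2. HB_5(2) = 2. Bump = 2. G_4 = 1.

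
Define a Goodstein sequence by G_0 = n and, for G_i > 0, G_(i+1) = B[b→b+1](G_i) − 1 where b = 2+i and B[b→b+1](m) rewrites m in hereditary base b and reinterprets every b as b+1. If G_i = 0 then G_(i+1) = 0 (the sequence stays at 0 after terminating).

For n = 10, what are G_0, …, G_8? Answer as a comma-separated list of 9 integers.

10, 83, 1025, 15625, 279935, 4215754, 84073323, 1937434592, 50000555551

step 0: 10 = 2^(2 + 1) + 2; sub 3 for 2: 3^(3 + 1) + 3; = 84; G_1 = 84−1 = 83
step 1: 83 = 3^(3 + 1) + 2; sub 4 for 3: 4^(4 + 1) + 2; = 1026; G_2 = 1026−1 = 1025
step 2: 1025 = 4^(4 + 1) + 1; sub 5 for 4: 5^(5 + 1) + 1; = 15626; G_3 = 15626−1 = 15625
step 3: 15625 = 5^(5 + 1); sub 6 for 5: 6^(6 + 1); = 279936; G_4 = 279936−1 = 279935
step 4: 279935 = 5·6^6 + 5·6^5 + 5·6^4 + 5·6^3 + 5·6^2 + 5·6 + 5; sub 7 for 6: 5·7^7 + 5·7^5 + 5·7^4 + 5·7^3 + 5·7^2 + 5·7 + 5; = 4215755; G_5 = 4215755−1 = 4215754
step 5: 4215754 = 5·7^7 + 5·7^5 + 5·7^4 + 5·7^3 + 5·7^2 + 5·7 + 4; sub 8 for 7: 5·8^8 + 5·8^5 + 5·8^4 + 5·8^3 + 5·8^2 + 5·8 + 4; = 84073324; G_6 = 84073324−1 = 84073323
step 6: 84073323 = 5·8^8 + 5·8^5 + 5·8^4 + 5·8^3 + 5·8^2 + 5·8 + 3; sub 9 for 8: 5·9^9 + 5·9^5 + 5·9^4 + 5·9^3 + 5·9^2 + 5·9 + 3; = 1937434593; G_7 = 1937434593−1 = 1937434592
step 7: 1937434592 = 5·9^9 + 5·9^5 + 5·9^4 + 5·9^3 + 5·9^2 + 5·9 + 2; sub 10 for 9: 5·10^10 + 5·10^5 + 5·10^4 + 5·10^3 + 5·10^2 + 5·10 + 2; = 50000555552; G_8 = 50000555552−1 = 50000555551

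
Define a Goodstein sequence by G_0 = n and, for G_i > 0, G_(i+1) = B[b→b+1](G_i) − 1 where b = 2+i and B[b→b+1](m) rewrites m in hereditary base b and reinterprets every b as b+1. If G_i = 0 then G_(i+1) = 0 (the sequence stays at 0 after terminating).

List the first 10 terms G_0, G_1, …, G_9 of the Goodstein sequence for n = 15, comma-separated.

15, 111, 1283, 18752, 326593, 6588344, 150994943, 3524450280, 100077777775, 3138578427934

15 —HB2→ 2^(2 + 1) + 2^2 + 2 + 1 —bump→ 3^(3 + 1) + 3^3 + 3 + 1 = 112 —(−1)→ 111
111 —HB3→ 3^(3 + 1) + 3^3 + 3 —bump→ 4^(4 + 1) + 4^4 + 4 = 1284 —(−1)→ 1283
1283 —HB4→ 4^(4 + 1) + 4^4 + 3 —bump→ 5^(5 + 1) + 5^5 + 3 = 18753 —(−1)→ 18752
18752 —HB5→ 5^(5 + 1) + 5^5 + 2 —bump→ 6^(6 + 1) + 6^6 + 2 = 326594 —(−1)→ 326593
326593 —HB6→ 6^(6 + 1) + 6^6 + 1 —bump→ 7^(7 + 1) + 7^7 + 1 = 6588345 —(−1)→ 6588344
6588344 —HB7→ 7^(7 + 1) + 7^7 —bump→ 8^(8 + 1) + 8^8 = 150994944 —(−1)→ 150994943
150994943 —HB8→ 8^(8 + 1) + 7·8^7 + 7·8^6 + 7·8^5 + 7·8^4 + 7·8^3 + 7·8^2 + 7·8 + 7 —bump→ 9^(9 + 1) + 7·9^7 + 7·9^6 + 7·9^5 + 7·9^4 + 7·9^3 + 7·9^2 + 7·9 + 7 = 3524450281 —(−1)→ 3524450280
3524450280 —HB9→ 9^(9 + 1) + 7·9^7 + 7·9^6 + 7·9^5 + 7·9^4 + 7·9^3 + 7·9^2 + 7·9 + 6 —bump→ 10^(10 + 1) + 7·10^7 + 7·10^6 + 7·10^5 + 7·10^4 + 7·10^3 + 7·10^2 + 7·10 + 6 = 100077777776 —(−1)→ 100077777775
100077777775 —HB10→ 10^(10 + 1) + 7·10^7 + 7·10^6 + 7·10^5 + 7·10^4 + 7·10^3 + 7·10^2 + 7·10 + 5 —bump→ 11^(11 + 1) + 7·11^7 + 7·11^6 + 7·11^5 + 7·11^4 + 7·11^3 + 7·11^2 + 7·11 + 5 = 3138578427935 —(−1)→ 3138578427934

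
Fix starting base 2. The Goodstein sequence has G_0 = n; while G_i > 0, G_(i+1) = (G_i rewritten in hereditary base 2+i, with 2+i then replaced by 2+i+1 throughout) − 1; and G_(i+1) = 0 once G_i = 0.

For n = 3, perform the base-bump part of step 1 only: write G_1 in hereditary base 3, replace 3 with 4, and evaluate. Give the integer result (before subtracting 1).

i=0: 3 = 2 + 1 (b=2); 2→3: 3 + 1 = 4; 4−1 = 3
i=1: 3 = 3 (b=3); 3→4: 4 = 4; 4−1 = 3

4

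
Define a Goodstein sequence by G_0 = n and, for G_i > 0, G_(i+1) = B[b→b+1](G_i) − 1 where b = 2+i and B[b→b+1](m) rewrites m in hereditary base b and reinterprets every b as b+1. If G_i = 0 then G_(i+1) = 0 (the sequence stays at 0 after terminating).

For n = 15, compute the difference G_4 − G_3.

307841

[0] 15 ≡ 2^(2 + 1) + 2^2 + 2 + 1 (base 2). Lift 3: 112. −1: 111.
[1] 111 ≡ 3^(3 + 1) + 3^3 + 3 (base 3). Lift 4: 1284. −1: 1283.
[2] 1283 ≡ 4^(4 + 1) + 4^4 + 3 (base 4). Lift 5: 18753. −1: 18752.
[3] 18752 ≡ 5^(5 + 1) + 5^5 + 2 (base 5). Lift 6: 326594. −1: 326593.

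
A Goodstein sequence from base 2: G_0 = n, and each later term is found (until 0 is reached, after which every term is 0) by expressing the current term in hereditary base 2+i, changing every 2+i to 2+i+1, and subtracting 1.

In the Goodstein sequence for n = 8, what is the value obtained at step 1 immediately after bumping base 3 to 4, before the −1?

(0) 8|_2 = 2^(2 + 1) ↦ 3^(3 + 1)|_3 = 81 ⇒ 80
(1) 80|_3 = 2·3^3 + 2·3^2 + 2·3 + 2 ↦ 2·4^4 + 2·4^2 + 2·4 + 2|_4 = 554 ⇒ 553

554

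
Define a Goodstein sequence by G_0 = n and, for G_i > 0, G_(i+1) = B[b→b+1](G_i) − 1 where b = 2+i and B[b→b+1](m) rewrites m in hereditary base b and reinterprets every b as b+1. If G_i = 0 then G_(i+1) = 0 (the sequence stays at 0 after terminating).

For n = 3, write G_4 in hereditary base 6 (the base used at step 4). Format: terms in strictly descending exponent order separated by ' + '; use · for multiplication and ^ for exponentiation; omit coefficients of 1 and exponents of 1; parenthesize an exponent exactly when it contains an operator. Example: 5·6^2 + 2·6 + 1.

1

(0) 3|_2 = 2 + 1 ↦ 3 + 1|_3 = 4 ⇒ 3
(1) 3|_3 = 3 ↦ 4|_4 = 4 ⇒ 3
(2) 3|_4 = 3 ↦ 3|_5 = 3 ⇒ 2
(3) 2|_5 = 2 ↦ 2|_6 = 2 ⇒ 1
(4) 1|_6 = 1 ↦ 1|_7 = 1 ⇒ 0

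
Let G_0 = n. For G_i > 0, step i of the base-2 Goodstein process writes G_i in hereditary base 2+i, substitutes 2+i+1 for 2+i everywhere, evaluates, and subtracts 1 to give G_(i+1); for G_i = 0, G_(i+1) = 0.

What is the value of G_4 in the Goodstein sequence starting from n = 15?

326593

G_0=15  [base 2] 2^(2 + 1) + 2^2 + 2 + 1  →[2↦3]→  3^(3 + 1) + 3^3 + 3 + 1 = 112  −1 ⇒ G_1=111
G_1=111  [base 3] 3^(3 + 1) + 3^3 + 3  →[3↦4]→  4^(4 + 1) + 4^4 + 4 = 1284  −1 ⇒ G_2=1283
G_2=1283  [base 4] 4^(4 + 1) + 4^4 + 3  →[4↦5]→  5^(5 + 1) + 5^5 + 3 = 18753  −1 ⇒ G_3=18752
G_3=18752  [base 5] 5^(5 + 1) + 5^5 + 2  →[5↦6]→  6^(6 + 1) + 6^6 + 2 = 326594  −1 ⇒ G_4=326593
G_4=326593  [base 6] 6^(6 + 1) + 6^6 + 1  →[6↦7]→  7^(7 + 1) + 7^7 + 1 = 6588345  −1 ⇒ G_5=6588344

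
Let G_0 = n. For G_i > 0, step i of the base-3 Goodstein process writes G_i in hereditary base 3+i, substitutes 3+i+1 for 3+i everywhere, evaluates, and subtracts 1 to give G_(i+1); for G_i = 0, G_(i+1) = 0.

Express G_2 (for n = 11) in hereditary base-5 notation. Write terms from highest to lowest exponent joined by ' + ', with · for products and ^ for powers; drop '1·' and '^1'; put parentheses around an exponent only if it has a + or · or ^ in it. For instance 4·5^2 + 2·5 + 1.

5^2

[0] 11 ≡ 3^2 + 2 (base 3). Lift 4: 18. −1: 17.
[1] 17 ≡ 4^2 + 1 (base 4). Lift 5: 26. −1: 25.
[2] 25 ≡ 5^2 (base 5). Lift 6: 36. −1: 35.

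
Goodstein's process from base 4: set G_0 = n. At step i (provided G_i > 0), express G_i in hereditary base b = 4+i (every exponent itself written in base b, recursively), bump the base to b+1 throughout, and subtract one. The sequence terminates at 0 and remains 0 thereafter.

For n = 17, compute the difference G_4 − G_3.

4

G_0 = 17. HB_4(17) = 4^2 + 1. Bump = 26. G_1 = 25.
G_1 = 25. HB_5(25) = 5^2. Bump = 36. G_2 = 35.
G_2 = 35. HB_6(35) = 5·6 + 5. Bump = 40. G_3 = 39.
G_3 = 39. HB_7(39) = 5·7 + 4. Bump = 44. G_4 = 43.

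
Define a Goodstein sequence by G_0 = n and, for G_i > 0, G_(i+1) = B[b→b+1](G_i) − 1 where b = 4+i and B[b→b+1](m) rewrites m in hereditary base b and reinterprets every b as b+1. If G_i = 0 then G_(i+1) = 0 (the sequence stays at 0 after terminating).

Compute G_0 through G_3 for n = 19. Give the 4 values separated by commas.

step 0: 19 = 4^2 + 3; sub 5 for 4: 5^2 + 3; = 28; G_1 = 28−1 = 27
step 1: 27 = 5^2 + 2; sub 6 for 5: 6^2 + 2; = 38; G_2 = 38−1 = 37
step 2: 37 = 6^2 + 1; sub 7 for 6: 7^2 + 1; = 50; G_3 = 50−1 = 49

19, 27, 37, 49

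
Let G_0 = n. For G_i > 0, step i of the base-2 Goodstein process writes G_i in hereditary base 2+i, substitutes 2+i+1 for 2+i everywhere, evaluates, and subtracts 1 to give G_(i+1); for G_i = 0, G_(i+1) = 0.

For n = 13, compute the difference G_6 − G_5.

step 0: 13 = 2^(2 + 1) + 2^2 + 1; sub 3 for 2: 3^(3 + 1) + 3^3 + 1; = 109; G_1 = 109−1 = 108
step 1: 108 = 3^(3 + 1) + 3^3; sub 4 for 3: 4^(4 + 1) + 4^4; = 1280; G_2 = 1280−1 = 1279
step 2: 1279 = 4^(4 + 1) + 3·4^3 + 3·4^2 + 3·4 + 3; sub 5 for 4: 5^(5 + 1) + 3·5^3 + 3·5^2 + 3·5 + 3; = 16093; G_3 = 16093−1 = 16092
step 3: 16092 = 5^(5 + 1) + 3·5^3 + 3·5^2 + 3·5 + 2; sub 6 for 5: 6^(6 + 1) + 3·6^3 + 3·6^2 + 3·6 + 2; = 280712; G_4 = 280712−1 = 280711
step 4: 280711 = 6^(6 + 1) + 3·6^3 + 3·6^2 + 3·6 + 1; sub 7 for 6: 7^(7 + 1) + 3·7^3 + 3·7^2 + 3·7 + 1; = 5765999; G_5 = 5765999−1 = 5765998
step 5: 5765998 = 7^(7 + 1) + 3·7^3 + 3·7^2 + 3·7; sub 8 for 7: 8^(8 + 1) + 3·8^3 + 3·8^2 + 3·8; = 134219480; G_6 = 134219480−1 = 134219479

128453481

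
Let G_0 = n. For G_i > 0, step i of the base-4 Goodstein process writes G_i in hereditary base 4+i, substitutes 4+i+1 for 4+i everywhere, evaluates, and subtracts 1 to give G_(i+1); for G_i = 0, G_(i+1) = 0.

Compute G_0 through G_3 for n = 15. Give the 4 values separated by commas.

step 0: 15 = 3·4 + 3; sub 5 for 4: 3·5 + 3; = 18; G_1 = 18−1 = 17
step 1: 17 = 3·5 + 2; sub 6 for 5: 3·6 + 2; = 20; G_2 = 20−1 = 19
step 2: 19 = 3·6 + 1; sub 7 for 6: 3·7 + 1; = 22; G_3 = 22−1 = 21

15, 17, 19, 21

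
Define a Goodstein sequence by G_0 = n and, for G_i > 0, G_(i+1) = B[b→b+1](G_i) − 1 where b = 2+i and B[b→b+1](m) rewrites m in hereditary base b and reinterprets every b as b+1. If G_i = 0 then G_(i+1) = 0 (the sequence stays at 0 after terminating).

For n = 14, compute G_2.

step 0: 14 = 2^(2 + 1) + 2^2 + 2; sub 3 for 2: 3^(3 + 1) + 3^3 + 3; = 111; G_1 = 111−1 = 110
step 1: 110 = 3^(3 + 1) + 3^3 + 2; sub 4 for 3: 4^(4 + 1) + 4^4 + 2; = 1282; G_2 = 1282−1 = 1281
step 2: 1281 = 4^(4 + 1) + 4^4 + 1; sub 5 for 4: 5^(5 + 1) + 5^5 + 1; = 18751; G_3 = 18751−1 = 18750

1281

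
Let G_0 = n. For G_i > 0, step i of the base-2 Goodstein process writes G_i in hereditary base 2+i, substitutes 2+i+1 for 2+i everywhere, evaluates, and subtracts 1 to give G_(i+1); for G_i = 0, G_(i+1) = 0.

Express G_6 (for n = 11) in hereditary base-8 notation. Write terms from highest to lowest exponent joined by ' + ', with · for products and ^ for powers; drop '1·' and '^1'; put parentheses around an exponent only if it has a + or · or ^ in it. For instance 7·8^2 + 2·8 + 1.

7·8^8 + 7·8^7 + 7·8^6 + 7·8^5 + 7·8^4 + 7·8^3 + 7·8^2 + 7·8 + 7

[0] 11 ≡ 2^(2 + 1) + 2 + 1 (base 2). Lift 3: 85. −1: 84.
[1] 84 ≡ 3^(3 + 1) + 3 (base 3). Lift 4: 1028. −1: 1027.
[2] 1027 ≡ 4^(4 + 1) + 3 (base 4). Lift 5: 15628. −1: 15627.
[3] 15627 ≡ 5^(5 + 1) + 2 (base 5). Lift 6: 279938. −1: 279937.
[4] 279937 ≡ 6^(6 + 1) + 1 (base 6). Lift 7: 5764802. −1: 5764801.
[5] 5764801 ≡ 7^(7 + 1) (base 7). Lift 8: 134217728. −1: 134217727.
[6] 134217727 ≡ 7·8^8 + 7·8^7 + 7·8^6 + 7·8^5 + 7·8^4 + 7·8^3 + 7·8^2 + 7·8 + 7 (base 8). Lift 9: 2749609303. −1: 2749609302.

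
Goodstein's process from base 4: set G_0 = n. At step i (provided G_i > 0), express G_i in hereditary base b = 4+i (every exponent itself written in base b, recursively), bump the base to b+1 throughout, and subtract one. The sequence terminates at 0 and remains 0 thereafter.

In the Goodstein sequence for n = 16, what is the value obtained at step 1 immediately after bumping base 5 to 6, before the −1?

28

base 4: 16 = 4^2; at 5: 5^2 = 25; next = 24
base 5: 24 = 4·5 + 4; at 6: 4·6 + 4 = 28; next = 27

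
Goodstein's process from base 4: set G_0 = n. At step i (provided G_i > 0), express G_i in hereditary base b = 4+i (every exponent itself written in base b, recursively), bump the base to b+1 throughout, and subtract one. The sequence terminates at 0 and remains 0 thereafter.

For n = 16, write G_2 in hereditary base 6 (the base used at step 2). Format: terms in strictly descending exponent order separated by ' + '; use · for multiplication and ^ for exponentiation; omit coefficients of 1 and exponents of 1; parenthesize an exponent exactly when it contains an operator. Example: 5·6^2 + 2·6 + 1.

4·6 + 3

(0) 16|_4 = 4^2 ↦ 5^2|_5 = 25 ⇒ 24
(1) 24|_5 = 4·5 + 4 ↦ 4·6 + 4|_6 = 28 ⇒ 27
(2) 27|_6 = 4·6 + 3 ↦ 4·7 + 3|_7 = 31 ⇒ 30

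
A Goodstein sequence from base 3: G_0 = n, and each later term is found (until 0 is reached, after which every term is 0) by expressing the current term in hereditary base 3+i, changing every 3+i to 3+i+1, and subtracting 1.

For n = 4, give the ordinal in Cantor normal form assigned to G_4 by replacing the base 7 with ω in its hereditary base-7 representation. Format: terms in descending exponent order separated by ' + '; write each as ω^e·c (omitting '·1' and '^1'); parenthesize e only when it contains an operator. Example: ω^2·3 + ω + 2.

2

[0] 4 ≡ 3 + 1 (base 3). Lift 4: 5. −1: 4.
[1] 4 ≡ 4 (base 4). Lift 5: 5. −1: 4.
[2] 4 ≡ 4 (base 5). Lift 6: 4. −1: 3.
[3] 3 ≡ 3 (base 6). Lift 7: 3. −1: 2.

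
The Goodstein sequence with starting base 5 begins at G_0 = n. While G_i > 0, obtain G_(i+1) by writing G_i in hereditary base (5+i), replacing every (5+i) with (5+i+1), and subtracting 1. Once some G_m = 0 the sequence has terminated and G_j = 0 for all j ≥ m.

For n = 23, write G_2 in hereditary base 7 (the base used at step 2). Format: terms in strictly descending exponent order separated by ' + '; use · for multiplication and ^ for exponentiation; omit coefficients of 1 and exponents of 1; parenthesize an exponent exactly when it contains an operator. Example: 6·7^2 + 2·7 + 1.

4·7 + 1

step 0: 23 = 4·5 + 3; sub 6 for 5: 4·6 + 3; = 27; G_1 = 27−1 = 26
step 1: 26 = 4·6 + 2; sub 7 for 6: 4·7 + 2; = 30; G_2 = 30−1 = 29
step 2: 29 = 4·7 + 1; sub 8 for 7: 4·8 + 1; = 33; G_3 = 33−1 = 32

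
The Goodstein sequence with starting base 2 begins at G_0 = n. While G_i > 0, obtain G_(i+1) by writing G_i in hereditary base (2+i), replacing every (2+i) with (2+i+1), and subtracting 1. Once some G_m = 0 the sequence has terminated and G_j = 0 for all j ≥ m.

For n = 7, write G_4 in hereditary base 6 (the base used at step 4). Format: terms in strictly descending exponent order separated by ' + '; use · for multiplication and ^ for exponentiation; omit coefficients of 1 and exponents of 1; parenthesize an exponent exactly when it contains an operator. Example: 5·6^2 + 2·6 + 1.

6^6 + 1

7 —HB2→ 2^2 + 2 + 1 —bump→ 3^3 + 3 + 1 = 31 —(−1)→ 30
30 —HB3→ 3^3 + 3 —bump→ 4^4 + 4 = 260 —(−1)→ 259
259 —HB4→ 4^4 + 3 —bump→ 5^5 + 3 = 3128 —(−1)→ 3127
3127 —HB5→ 5^5 + 2 —bump→ 6^6 + 2 = 46658 —(−1)→ 46657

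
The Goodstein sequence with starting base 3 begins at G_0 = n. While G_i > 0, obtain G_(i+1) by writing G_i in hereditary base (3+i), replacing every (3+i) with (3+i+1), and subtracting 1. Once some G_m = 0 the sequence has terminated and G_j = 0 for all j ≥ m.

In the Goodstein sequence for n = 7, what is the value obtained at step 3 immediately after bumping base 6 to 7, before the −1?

10

step 0: 7 = 2·3 + 1; sub 4 for 3: 2·4 + 1; = 9; G_1 = 9−1 = 8
step 1: 8 = 2·4; sub 5 for 4: 2·5; = 10; G_2 = 10−1 = 9
step 2: 9 = 5 + 4; sub 6 for 5: 6 + 4; = 10; G_3 = 10−1 = 9
step 3: 9 = 6 + 3; sub 7 for 6: 7 + 3; = 10; G_4 = 10−1 = 9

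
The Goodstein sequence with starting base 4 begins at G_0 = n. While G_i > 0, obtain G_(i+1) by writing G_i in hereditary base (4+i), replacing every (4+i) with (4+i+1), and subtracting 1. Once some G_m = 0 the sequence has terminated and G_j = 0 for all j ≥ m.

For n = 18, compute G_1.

26

18 —HB4→ 4^2 + 2 —bump→ 5^2 + 2 = 27 —(−1)→ 26
26 —HB5→ 5^2 + 1 —bump→ 6^2 + 1 = 37 —(−1)→ 36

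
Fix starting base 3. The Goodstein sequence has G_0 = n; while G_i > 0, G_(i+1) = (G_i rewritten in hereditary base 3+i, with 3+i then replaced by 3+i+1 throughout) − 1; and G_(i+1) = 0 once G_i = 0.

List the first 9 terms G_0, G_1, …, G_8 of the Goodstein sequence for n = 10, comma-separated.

(0) 10|_3 = 3^2 + 1 ↦ 4^2 + 1|_4 = 17 ⇒ 16
(1) 16|_4 = 4^2 ↦ 5^2|_5 = 25 ⇒ 24
(2) 24|_5 = 4·5 + 4 ↦ 4·6 + 4|_6 = 28 ⇒ 27
(3) 27|_6 = 4·6 + 3 ↦ 4·7 + 3|_7 = 31 ⇒ 30
(4) 30|_7 = 4·7 + 2 ↦ 4·8 + 2|_8 = 34 ⇒ 33
(5) 33|_8 = 4·8 + 1 ↦ 4·9 + 1|_9 = 37 ⇒ 36
(6) 36|_9 = 4·9 ↦ 4·10|_10 = 40 ⇒ 39
(7) 39|_10 = 3·10 + 9 ↦ 3·11 + 9|_11 = 42 ⇒ 41

10, 16, 24, 27, 30, 33, 36, 39, 41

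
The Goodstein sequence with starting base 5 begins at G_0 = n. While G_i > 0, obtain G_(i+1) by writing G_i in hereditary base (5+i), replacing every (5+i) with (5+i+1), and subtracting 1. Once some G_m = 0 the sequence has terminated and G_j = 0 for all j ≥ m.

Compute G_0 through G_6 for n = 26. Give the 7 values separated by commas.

(0) 26|_5 = 5^2 + 1 ↦ 6^2 + 1|_6 = 37 ⇒ 36
(1) 36|_6 = 6^2 ↦ 7^2|_7 = 49 ⇒ 48
(2) 48|_7 = 6·7 + 6 ↦ 6·8 + 6|_8 = 54 ⇒ 53
(3) 53|_8 = 6·8 + 5 ↦ 6·9 + 5|_9 = 59 ⇒ 58
(4) 58|_9 = 6·9 + 4 ↦ 6·10 + 4|_10 = 64 ⇒ 63
(5) 63|_10 = 6·10 + 3 ↦ 6·11 + 3|_11 = 69 ⇒ 68

26, 36, 48, 53, 58, 63, 68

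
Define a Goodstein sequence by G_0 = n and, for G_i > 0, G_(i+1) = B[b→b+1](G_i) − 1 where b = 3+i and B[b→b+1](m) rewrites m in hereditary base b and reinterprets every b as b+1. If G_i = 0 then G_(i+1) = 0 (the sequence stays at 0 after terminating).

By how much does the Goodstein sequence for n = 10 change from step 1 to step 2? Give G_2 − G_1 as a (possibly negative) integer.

8

10 —HB3→ 3^2 + 1 —bump→ 4^2 + 1 = 17 —(−1)→ 16
16 —HB4→ 4^2 —bump→ 5^2 = 25 —(−1)→ 24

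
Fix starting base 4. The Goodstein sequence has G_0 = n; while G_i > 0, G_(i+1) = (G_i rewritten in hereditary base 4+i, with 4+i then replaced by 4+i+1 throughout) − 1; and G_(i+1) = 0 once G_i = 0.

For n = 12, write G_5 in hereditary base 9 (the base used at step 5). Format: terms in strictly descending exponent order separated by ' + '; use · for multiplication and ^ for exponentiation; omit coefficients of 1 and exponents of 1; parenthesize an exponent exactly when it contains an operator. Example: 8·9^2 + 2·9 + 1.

G_0=12  [base 4] 3·4  →[4↦5]→  3·5 = 15  −1 ⇒ G_1=14
G_1=14  [base 5] 2·5 + 4  →[5↦6]→  2·6 + 4 = 16  −1 ⇒ G_2=15
G_2=15  [base 6] 2·6 + 3  →[6↦7]→  2·7 + 3 = 17  −1 ⇒ G_3=16
G_3=16  [base 7] 2·7 + 2  →[7↦8]→  2·8 + 2 = 18  −1 ⇒ G_4=17
G_4=17  [base 8] 2·8 + 1  →[8↦9]→  2·9 + 1 = 19  −1 ⇒ G_5=18

2·9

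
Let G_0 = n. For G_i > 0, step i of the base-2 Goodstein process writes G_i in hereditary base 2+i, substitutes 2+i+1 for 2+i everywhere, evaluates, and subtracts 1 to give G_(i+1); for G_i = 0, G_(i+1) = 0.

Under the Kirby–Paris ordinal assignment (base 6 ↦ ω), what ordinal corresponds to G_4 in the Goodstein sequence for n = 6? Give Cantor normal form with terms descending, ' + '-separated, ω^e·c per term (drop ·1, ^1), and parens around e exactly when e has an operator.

base 2: 6 = 2^2 + 2; at 3: 3^3 + 3 = 30; next = 29
base 3: 29 = 3^3 + 2; at 4: 4^4 + 2 = 258; next = 257
base 4: 257 = 4^4 + 1; at 5: 5^5 + 1 = 3126; next = 3125
base 5: 3125 = 5^5; at 6: 6^6 = 46656; next = 46655

ω^5·5 + ω^4·5 + ω^3·5 + ω^2·5 + ω·5 + 5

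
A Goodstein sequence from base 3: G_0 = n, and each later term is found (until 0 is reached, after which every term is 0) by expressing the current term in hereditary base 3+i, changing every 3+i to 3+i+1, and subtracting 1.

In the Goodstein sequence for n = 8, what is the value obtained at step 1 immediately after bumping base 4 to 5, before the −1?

i=0: 8 = 2·3 + 2 (b=3); 3→4: 2·4 + 2 = 10; 10−1 = 9
i=1: 9 = 2·4 + 1 (b=4); 4→5: 2·5 + 1 = 11; 11−1 = 10

11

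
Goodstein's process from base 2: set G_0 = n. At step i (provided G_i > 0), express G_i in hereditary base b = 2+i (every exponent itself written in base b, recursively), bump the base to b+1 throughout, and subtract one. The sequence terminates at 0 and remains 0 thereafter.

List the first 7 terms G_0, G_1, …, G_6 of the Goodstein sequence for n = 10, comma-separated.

10, 83, 1025, 15625, 279935, 4215754, 84073323

G_0=10  [base 2] 2^(2 + 1) + 2  →[2↦3]→  3^(3 + 1) + 3 = 84  −1 ⇒ G_1=83
G_1=83  [base 3] 3^(3 + 1) + 2  →[3↦4]→  4^(4 + 1) + 2 = 1026  −1 ⇒ G_2=1025
G_2=1025  [base 4] 4^(4 + 1) + 1  →[4↦5]→  5^(5 + 1) + 1 = 15626  −1 ⇒ G_3=15625
G_3=15625  [base 5] 5^(5 + 1)  →[5↦6]→  6^(6 + 1) = 279936  −1 ⇒ G_4=279935
G_4=279935  [base 6] 5·6^6 + 5·6^5 + 5·6^4 + 5·6^3 + 5·6^2 + 5·6 + 5  →[6↦7]→  5·7^7 + 5·7^5 + 5·7^4 + 5·7^3 + 5·7^2 + 5·7 + 5 = 4215755  −1 ⇒ G_5=4215754
G_5=4215754  [base 7] 5·7^7 + 5·7^5 + 5·7^4 + 5·7^3 + 5·7^2 + 5·7 + 4  →[7↦8]→  5·8^8 + 5·8^5 + 5·8^4 + 5·8^3 + 5·8^2 + 5·8 + 4 = 84073324  −1 ⇒ G_6=84073323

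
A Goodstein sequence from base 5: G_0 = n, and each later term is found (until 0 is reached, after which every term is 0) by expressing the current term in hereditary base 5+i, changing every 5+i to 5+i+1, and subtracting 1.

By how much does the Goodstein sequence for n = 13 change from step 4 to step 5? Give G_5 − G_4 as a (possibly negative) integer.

0

[0] 13 ≡ 2·5 + 3 (base 5). Lift 6: 15. −1: 14.
[1] 14 ≡ 2·6 + 2 (base 6). Lift 7: 16. −1: 15.
[2] 15 ≡ 2·7 + 1 (base 7). Lift 8: 17. −1: 16.
[3] 16 ≡ 2·8 (base 8). Lift 9: 18. −1: 17.
[4] 17 ≡ 9 + 8 (base 9). Lift 10: 18. −1: 17.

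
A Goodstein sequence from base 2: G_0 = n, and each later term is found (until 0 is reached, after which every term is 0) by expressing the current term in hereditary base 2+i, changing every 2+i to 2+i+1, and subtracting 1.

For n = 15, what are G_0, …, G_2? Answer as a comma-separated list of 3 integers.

15, 111, 1283

G_0 = 15. HB_2(15) = 2^(2 + 1) + 2^2 + 2 + 1. Bump = 112. G_1 = 111.
G_1 = 111. HB_3(111) = 3^(3 + 1) + 3^3 + 3. Bump = 1284. G_2 = 1283.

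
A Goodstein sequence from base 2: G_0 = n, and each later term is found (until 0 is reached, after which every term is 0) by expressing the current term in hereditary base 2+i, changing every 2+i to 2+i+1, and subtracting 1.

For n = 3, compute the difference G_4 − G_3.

-1

G_0=3  [base 2] 2 + 1  →[2↦3]→  3 + 1 = 4  −1 ⇒ G_1=3
G_1=3  [base 3] 3  →[3↦4]→  4 = 4  −1 ⇒ G_2=3
G_2=3  [base 4] 3  →[4↦5]→  3 = 3  −1 ⇒ G_3=2
G_3=2  [base 5] 2  →[5↦6]→  2 = 2  −1 ⇒ G_4=1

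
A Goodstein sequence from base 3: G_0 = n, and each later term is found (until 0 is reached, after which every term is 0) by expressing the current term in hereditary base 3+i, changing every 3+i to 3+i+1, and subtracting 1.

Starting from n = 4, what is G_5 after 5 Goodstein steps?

1

(0) 4|_3 = 3 + 1 ↦ 4 + 1|_4 = 5 ⇒ 4
(1) 4|_4 = 4 ↦ 5|_5 = 5 ⇒ 4
(2) 4|_5 = 4 ↦ 4|_6 = 4 ⇒ 3
(3) 3|_6 = 3 ↦ 3|_7 = 3 ⇒ 2
(4) 2|_7 = 2 ↦ 2|_8 = 2 ⇒ 1
(5) 1|_8 = 1 ↦ 1|_9 = 1 ⇒ 0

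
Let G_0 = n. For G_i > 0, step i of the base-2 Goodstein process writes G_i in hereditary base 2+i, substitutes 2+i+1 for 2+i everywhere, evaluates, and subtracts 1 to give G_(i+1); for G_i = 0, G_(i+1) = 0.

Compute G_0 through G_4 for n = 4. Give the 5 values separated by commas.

4 —HB2→ 2^2 —bump→ 3^3 = 27 —(−1)→ 26
26 —HB3→ 2·3^2 + 2·3 + 2 —bump→ 2·4^2 + 2·4 + 2 = 42 —(−1)→ 41
41 —HB4→ 2·4^2 + 2·4 + 1 —bump→ 2·5^2 + 2·5 + 1 = 61 —(−1)→ 60
60 —HB5→ 2·5^2 + 2·5 —bump→ 2·6^2 + 2·6 = 84 —(−1)→ 83

4, 26, 41, 60, 83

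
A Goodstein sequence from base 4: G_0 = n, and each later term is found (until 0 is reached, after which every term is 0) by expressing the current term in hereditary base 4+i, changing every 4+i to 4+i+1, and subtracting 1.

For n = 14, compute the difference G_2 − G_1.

2

14 —HB4→ 3·4 + 2 —bump→ 3·5 + 2 = 17 —(−1)→ 16
16 —HB5→ 3·5 + 1 —bump→ 3·6 + 1 = 19 —(−1)→ 18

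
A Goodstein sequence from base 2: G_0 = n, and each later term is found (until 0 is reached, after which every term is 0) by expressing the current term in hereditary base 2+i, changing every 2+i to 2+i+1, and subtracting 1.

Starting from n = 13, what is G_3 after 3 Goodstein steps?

[0] 13 ≡ 2^(2 + 1) + 2^2 + 1 (base 2). Lift 3: 109. −1: 108.
[1] 108 ≡ 3^(3 + 1) + 3^3 (base 3). Lift 4: 1280. −1: 1279.
[2] 1279 ≡ 4^(4 + 1) + 3·4^3 + 3·4^2 + 3·4 + 3 (base 4). Lift 5: 16093. −1: 16092.
[3] 16092 ≡ 5^(5 + 1) + 3·5^3 + 3·5^2 + 3·5 + 2 (base 5). Lift 6: 280712. −1: 280711.

16092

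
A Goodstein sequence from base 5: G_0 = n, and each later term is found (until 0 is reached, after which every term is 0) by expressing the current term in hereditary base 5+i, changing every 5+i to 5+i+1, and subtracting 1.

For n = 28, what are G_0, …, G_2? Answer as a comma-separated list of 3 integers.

28, 38, 50

i=0: 28 = 5^2 + 3 (b=5); 5→6: 6^2 + 3 = 39; 39−1 = 38
i=1: 38 = 6^2 + 2 (b=6); 6→7: 7^2 + 2 = 51; 51−1 = 50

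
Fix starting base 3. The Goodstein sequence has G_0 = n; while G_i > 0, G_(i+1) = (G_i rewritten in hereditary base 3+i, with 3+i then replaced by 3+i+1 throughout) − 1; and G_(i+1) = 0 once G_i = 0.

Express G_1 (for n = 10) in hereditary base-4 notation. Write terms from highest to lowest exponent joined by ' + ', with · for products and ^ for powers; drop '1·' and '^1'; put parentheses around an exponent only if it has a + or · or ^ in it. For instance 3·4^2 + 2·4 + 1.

[0] 10 ≡ 3^2 + 1 (base 3). Lift 4: 17. −1: 16.
[1] 16 ≡ 4^2 (base 4). Lift 5: 25. −1: 24.

4^2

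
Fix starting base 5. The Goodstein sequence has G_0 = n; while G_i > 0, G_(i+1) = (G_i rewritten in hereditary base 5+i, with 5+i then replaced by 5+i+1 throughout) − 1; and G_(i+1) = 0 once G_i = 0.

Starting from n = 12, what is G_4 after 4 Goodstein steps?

15

step 0: 12 = 2·5 + 2; sub 6 for 5: 2·6 + 2; = 14; G_1 = 14−1 = 13
step 1: 13 = 2·6 + 1; sub 7 for 6: 2·7 + 1; = 15; G_2 = 15−1 = 14
step 2: 14 = 2·7; sub 8 for 7: 2·8; = 16; G_3 = 16−1 = 15
step 3: 15 = 8 + 7; sub 9 for 8: 9 + 7; = 16; G_4 = 16−1 = 15
step 4: 15 = 9 + 6; sub 10 for 9: 10 + 6; = 16; G_5 = 16−1 = 15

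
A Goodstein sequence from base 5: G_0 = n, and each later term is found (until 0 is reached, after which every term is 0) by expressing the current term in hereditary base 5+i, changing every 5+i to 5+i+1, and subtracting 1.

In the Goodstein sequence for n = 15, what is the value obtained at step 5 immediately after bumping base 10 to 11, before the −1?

23

step 0: 15 = 3·5; sub 6 for 5: 3·6; = 18; G_1 = 18−1 = 17
step 1: 17 = 2·6 + 5; sub 7 for 6: 2·7 + 5; = 19; G_2 = 19−1 = 18
step 2: 18 = 2·7 + 4; sub 8 for 7: 2·8 + 4; = 20; G_3 = 20−1 = 19
step 3: 19 = 2·8 + 3; sub 9 for 8: 2·9 + 3; = 21; G_4 = 21−1 = 20
step 4: 20 = 2·9 + 2; sub 10 for 9: 2·10 + 2; = 22; G_5 = 22−1 = 21
step 5: 21 = 2·10 + 1; sub 11 for 10: 2·11 + 1; = 23; G_6 = 23−1 = 22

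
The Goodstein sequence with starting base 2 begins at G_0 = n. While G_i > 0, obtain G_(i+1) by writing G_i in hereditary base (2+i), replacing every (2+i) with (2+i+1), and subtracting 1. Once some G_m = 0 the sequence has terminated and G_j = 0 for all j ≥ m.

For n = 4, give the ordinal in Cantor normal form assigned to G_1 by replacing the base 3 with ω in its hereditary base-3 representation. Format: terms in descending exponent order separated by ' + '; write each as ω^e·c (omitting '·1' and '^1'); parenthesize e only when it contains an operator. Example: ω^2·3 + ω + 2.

[0] 4 ≡ 2^2 (base 2). Lift 3: 27. −1: 26.
[1] 26 ≡ 2·3^2 + 2·3 + 2 (base 3). Lift 4: 42. −1: 41.

ω^2·2 + ω·2 + 2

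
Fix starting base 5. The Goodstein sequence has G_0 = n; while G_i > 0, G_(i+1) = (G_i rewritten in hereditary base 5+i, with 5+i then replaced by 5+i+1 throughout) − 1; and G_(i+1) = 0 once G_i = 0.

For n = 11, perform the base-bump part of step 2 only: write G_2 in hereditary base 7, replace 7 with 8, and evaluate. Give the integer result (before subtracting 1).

14

G_0=11  [base 5] 2·5 + 1  →[5↦6]→  2·6 + 1 = 13  −1 ⇒ G_1=12
G_1=12  [base 6] 2·6  →[6↦7]→  2·7 = 14  −1 ⇒ G_2=13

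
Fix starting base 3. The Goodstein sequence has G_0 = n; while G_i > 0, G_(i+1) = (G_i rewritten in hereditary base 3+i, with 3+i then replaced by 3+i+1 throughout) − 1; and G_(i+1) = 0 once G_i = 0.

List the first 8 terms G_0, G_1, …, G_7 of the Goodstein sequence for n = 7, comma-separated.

step 0: 7 = 2·3 + 1; sub 4 for 3: 2·4 + 1; = 9; G_1 = 9−1 = 8
step 1: 8 = 2·4; sub 5 for 4: 2·5; = 10; G_2 = 10−1 = 9
step 2: 9 = 5 + 4; sub 6 for 5: 6 + 4; = 10; G_3 = 10−1 = 9
step 3: 9 = 6 + 3; sub 7 for 6: 7 + 3; = 10; G_4 = 10−1 = 9
step 4: 9 = 7 + 2; sub 8 for 7: 8 + 2; = 10; G_5 = 10−1 = 9
step 5: 9 = 8 + 1; sub 9 for 8: 9 + 1; = 10; G_6 = 10−1 = 9
step 6: 9 = 9; sub 10 for 9: 10; = 10; G_7 = 10−1 = 9

7, 8, 9, 9, 9, 9, 9, 9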